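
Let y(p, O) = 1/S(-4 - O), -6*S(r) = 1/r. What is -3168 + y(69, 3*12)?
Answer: -2928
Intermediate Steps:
S(r) = -1/(6*r)
y(p, O) = 24 + 6*O (y(p, O) = 1/(-1/(6*(-4 - O))) = 24 + 6*O)
-3168 + y(69, 3*12) = -3168 + (24 + 6*(3*12)) = -3168 + (24 + 6*36) = -3168 + (24 + 216) = -3168 + 240 = -2928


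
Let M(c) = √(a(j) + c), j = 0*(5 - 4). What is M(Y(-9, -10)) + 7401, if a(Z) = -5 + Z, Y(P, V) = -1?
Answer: 7401 + I*√6 ≈ 7401.0 + 2.4495*I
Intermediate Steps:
j = 0 (j = 0*1 = 0)
M(c) = √(-5 + c) (M(c) = √((-5 + 0) + c) = √(-5 + c))
M(Y(-9, -10)) + 7401 = √(-5 - 1) + 7401 = √(-6) + 7401 = I*√6 + 7401 = 7401 + I*√6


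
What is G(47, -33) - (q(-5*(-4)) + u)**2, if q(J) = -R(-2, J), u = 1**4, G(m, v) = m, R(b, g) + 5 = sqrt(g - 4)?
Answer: 43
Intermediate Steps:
R(b, g) = -5 + sqrt(-4 + g) (R(b, g) = -5 + sqrt(g - 4) = -5 + sqrt(-4 + g))
u = 1
q(J) = 5 - sqrt(-4 + J) (q(J) = -(-5 + sqrt(-4 + J)) = 5 - sqrt(-4 + J))
G(47, -33) - (q(-5*(-4)) + u)**2 = 47 - ((5 - sqrt(-4 - 5*(-4))) + 1)**2 = 47 - ((5 - sqrt(-4 + 20)) + 1)**2 = 47 - ((5 - sqrt(16)) + 1)**2 = 47 - ((5 - 1*4) + 1)**2 = 47 - ((5 - 4) + 1)**2 = 47 - (1 + 1)**2 = 47 - 1*2**2 = 47 - 1*4 = 47 - 4 = 43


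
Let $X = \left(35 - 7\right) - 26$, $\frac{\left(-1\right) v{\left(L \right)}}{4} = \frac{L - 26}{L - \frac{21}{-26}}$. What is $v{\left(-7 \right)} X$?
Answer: $- \frac{6864}{161} \approx -42.634$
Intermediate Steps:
$v{\left(L \right)} = - \frac{4 \left(-26 + L\right)}{\frac{21}{26} + L}$ ($v{\left(L \right)} = - 4 \frac{L - 26}{L - \frac{21}{-26}} = - 4 \frac{-26 + L}{L - - \frac{21}{26}} = - 4 \frac{-26 + L}{L + \frac{21}{26}} = - 4 \frac{-26 + L}{\frac{21}{26} + L} = - \frac{4 \left(-26 + L\right)}{\frac{21}{26} + L}$)
$X = 2$ ($X = 28 - 26 = 2$)
$v{\left(-7 \right)} X = \frac{104 \left(26 - -7\right)}{21 + 26 \left(-7\right)} 2 = \frac{104 \left(26 + 7\right)}{21 - 182} \cdot 2 = 104 \frac{1}{-161} \cdot 33 \cdot 2 = 104 \left(- \frac{1}{161}\right) 33 \cdot 2 = \left(- \frac{3432}{161}\right) 2 = - \frac{6864}{161}$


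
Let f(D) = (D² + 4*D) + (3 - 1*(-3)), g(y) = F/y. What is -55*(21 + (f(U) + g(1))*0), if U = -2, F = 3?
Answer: -1155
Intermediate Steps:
g(y) = 3/y
f(D) = 6 + D² + 4*D (f(D) = (D² + 4*D) + (3 + 3) = (D² + 4*D) + 6 = 6 + D² + 4*D)
-55*(21 + (f(U) + g(1))*0) = -55*(21 + ((6 + (-2)² + 4*(-2)) + 3/1)*0) = -55*(21 + ((6 + 4 - 8) + 3*1)*0) = -55*(21 + (2 + 3)*0) = -55*(21 + 5*0) = -55*(21 + 0) = -55*21 = -1155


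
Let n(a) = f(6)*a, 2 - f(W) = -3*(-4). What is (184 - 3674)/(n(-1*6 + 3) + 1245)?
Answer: -698/255 ≈ -2.7373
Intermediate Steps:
f(W) = -10 (f(W) = 2 - (-3)*(-4) = 2 - 1*12 = 2 - 12 = -10)
n(a) = -10*a
(184 - 3674)/(n(-1*6 + 3) + 1245) = (184 - 3674)/(-10*(-1*6 + 3) + 1245) = -3490/(-10*(-6 + 3) + 1245) = -3490/(-10*(-3) + 1245) = -3490/(30 + 1245) = -3490/1275 = -3490*1/1275 = -698/255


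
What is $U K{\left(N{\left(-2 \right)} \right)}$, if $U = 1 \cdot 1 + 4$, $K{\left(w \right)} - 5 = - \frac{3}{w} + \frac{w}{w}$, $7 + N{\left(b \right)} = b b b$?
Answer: $31$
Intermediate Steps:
$N{\left(b \right)} = -7 + b^{3}$ ($N{\left(b \right)} = -7 + b b b = -7 + b^{2} b = -7 + b^{3}$)
$K{\left(w \right)} = 6 - \frac{3}{w}$ ($K{\left(w \right)} = 5 - \left(\frac{3}{w} - \frac{w}{w}\right) = 5 + \left(- \frac{3}{w} + 1\right) = 5 + \left(1 - \frac{3}{w}\right) = 6 - \frac{3}{w}$)
$U = 5$ ($U = 1 + 4 = 5$)
$U K{\left(N{\left(-2 \right)} \right)} = 5 \left(6 - \frac{3}{-7 + \left(-2\right)^{3}}\right) = 5 \left(6 - \frac{3}{-7 - 8}\right) = 5 \left(6 - \frac{3}{-15}\right) = 5 \left(6 - - \frac{1}{5}\right) = 5 \left(6 + \frac{1}{5}\right) = 5 \cdot \frac{31}{5} = 31$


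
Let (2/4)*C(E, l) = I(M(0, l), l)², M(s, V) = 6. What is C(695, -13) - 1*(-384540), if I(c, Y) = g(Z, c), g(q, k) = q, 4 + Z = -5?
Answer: 384702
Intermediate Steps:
Z = -9 (Z = -4 - 5 = -9)
I(c, Y) = -9
C(E, l) = 162 (C(E, l) = 2*(-9)² = 2*81 = 162)
C(695, -13) - 1*(-384540) = 162 - 1*(-384540) = 162 + 384540 = 384702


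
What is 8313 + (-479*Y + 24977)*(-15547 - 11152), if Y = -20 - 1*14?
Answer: -1101672524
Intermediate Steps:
Y = -34 (Y = -20 - 14 = -34)
8313 + (-479*Y + 24977)*(-15547 - 11152) = 8313 + (-479*(-34) + 24977)*(-15547 - 11152) = 8313 + (16286 + 24977)*(-26699) = 8313 + 41263*(-26699) = 8313 - 1101680837 = -1101672524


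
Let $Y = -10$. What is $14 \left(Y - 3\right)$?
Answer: $-182$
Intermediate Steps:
$14 \left(Y - 3\right) = 14 \left(-10 - 3\right) = 14 \left(-13\right) = -182$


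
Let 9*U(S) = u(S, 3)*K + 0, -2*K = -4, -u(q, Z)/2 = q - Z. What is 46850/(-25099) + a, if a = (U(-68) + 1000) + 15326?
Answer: 3694602932/225891 ≈ 16356.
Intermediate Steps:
u(q, Z) = -2*q + 2*Z (u(q, Z) = -2*(q - Z) = -2*q + 2*Z)
K = 2 (K = -1/2*(-4) = 2)
U(S) = 4/3 - 4*S/9 (U(S) = ((-2*S + 2*3)*2 + 0)/9 = ((-2*S + 6)*2 + 0)/9 = ((6 - 2*S)*2 + 0)/9 = ((12 - 4*S) + 0)/9 = (12 - 4*S)/9 = 4/3 - 4*S/9)
a = 147218/9 (a = ((4/3 - 4/9*(-68)) + 1000) + 15326 = ((4/3 + 272/9) + 1000) + 15326 = (284/9 + 1000) + 15326 = 9284/9 + 15326 = 147218/9 ≈ 16358.)
46850/(-25099) + a = 46850/(-25099) + 147218/9 = 46850*(-1/25099) + 147218/9 = -46850/25099 + 147218/9 = 3694602932/225891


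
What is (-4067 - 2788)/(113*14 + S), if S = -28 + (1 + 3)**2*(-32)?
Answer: -6855/1042 ≈ -6.5787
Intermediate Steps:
S = -540 (S = -28 + 4**2*(-32) = -28 + 16*(-32) = -28 - 512 = -540)
(-4067 - 2788)/(113*14 + S) = (-4067 - 2788)/(113*14 - 540) = -6855/(1582 - 540) = -6855/1042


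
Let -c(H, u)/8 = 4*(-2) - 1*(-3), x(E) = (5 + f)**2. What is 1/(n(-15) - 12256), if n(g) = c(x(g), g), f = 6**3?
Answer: -1/12216 ≈ -8.1860e-5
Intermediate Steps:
f = 216
x(E) = 48841 (x(E) = (5 + 216)**2 = 221**2 = 48841)
c(H, u) = 40 (c(H, u) = -8*(4*(-2) - 1*(-3)) = -8*(-8 + 3) = -8*(-5) = 40)
n(g) = 40
1/(n(-15) - 12256) = 1/(40 - 12256) = 1/(-12216) = -1/12216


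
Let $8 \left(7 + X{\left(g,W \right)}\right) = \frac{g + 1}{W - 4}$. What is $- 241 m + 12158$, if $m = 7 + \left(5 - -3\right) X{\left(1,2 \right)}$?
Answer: $24208$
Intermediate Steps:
$X{\left(g,W \right)} = -7 + \frac{1 + g}{8 \left(-4 + W\right)}$ ($X{\left(g,W \right)} = -7 + \frac{\left(g + 1\right) \frac{1}{W - 4}}{8} = -7 + \frac{\left(1 + g\right) \frac{1}{-4 + W}}{8} = -7 + \frac{\frac{1}{-4 + W} \left(1 + g\right)}{8} = -7 + \frac{1 + g}{8 \left(-4 + W\right)}$)
$m = -50$ ($m = 7 + \left(5 - -3\right) \frac{225 + 1 - 112}{8 \left(-4 + 2\right)} = 7 + \left(5 + 3\right) \frac{225 + 1 - 112}{8 \left(-2\right)} = 7 + 8 \cdot \frac{1}{8} \left(- \frac{1}{2}\right) 114 = 7 + 8 \left(- \frac{57}{8}\right) = 7 - 57 = -50$)
$- 241 m + 12158 = \left(-241\right) \left(-50\right) + 12158 = 12050 + 12158 = 24208$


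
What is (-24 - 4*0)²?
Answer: 576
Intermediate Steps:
(-24 - 4*0)² = (-24 + 0)² = (-24)² = 576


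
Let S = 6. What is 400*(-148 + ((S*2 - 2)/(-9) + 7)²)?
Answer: -3671600/81 ≈ -45328.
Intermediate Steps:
400*(-148 + ((S*2 - 2)/(-9) + 7)²) = 400*(-148 + ((6*2 - 2)/(-9) + 7)²) = 400*(-148 + ((12 - 2)*(-⅑) + 7)²) = 400*(-148 + (10*(-⅑) + 7)²) = 400*(-148 + (-10/9 + 7)²) = 400*(-148 + (53/9)²) = 400*(-148 + 2809/81) = 400*(-9179/81) = -3671600/81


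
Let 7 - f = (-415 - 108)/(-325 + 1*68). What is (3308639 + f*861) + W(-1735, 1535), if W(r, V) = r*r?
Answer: 1625046684/257 ≈ 6.3231e+6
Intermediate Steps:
W(r, V) = r²
f = 1276/257 (f = 7 - (-415 - 108)/(-325 + 1*68) = 7 - (-523)/(-325 + 68) = 7 - (-523)/(-257) = 7 - (-523)*(-1)/257 = 7 - 1*523/257 = 7 - 523/257 = 1276/257 ≈ 4.9650)
(3308639 + f*861) + W(-1735, 1535) = (3308639 + (1276/257)*861) + (-1735)² = (3308639 + 1098636/257) + 3010225 = 851418859/257 + 3010225 = 1625046684/257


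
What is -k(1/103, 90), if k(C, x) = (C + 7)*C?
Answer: -722/10609 ≈ -0.068055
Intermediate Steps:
k(C, x) = C*(7 + C) (k(C, x) = (7 + C)*C = C*(7 + C))
-k(1/103, 90) = -(7 + 1/103)/103 = -722/(103*103) = -1*722/10609 = -722/10609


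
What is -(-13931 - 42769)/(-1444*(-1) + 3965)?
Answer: 6300/601 ≈ 10.483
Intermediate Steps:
-(-13931 - 42769)/(-1444*(-1) + 3965) = -(-56700)/(1444 + 3965) = -(-56700)/5409 = -1*(-6300/601) = 6300/601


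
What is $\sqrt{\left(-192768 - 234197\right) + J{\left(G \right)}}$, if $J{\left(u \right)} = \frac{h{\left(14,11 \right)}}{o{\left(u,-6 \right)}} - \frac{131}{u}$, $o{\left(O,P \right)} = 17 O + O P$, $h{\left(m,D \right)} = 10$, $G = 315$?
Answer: $\frac{2 i \sqrt{15821737085}}{385} \approx 653.43 i$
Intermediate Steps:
$J{\left(u \right)} = - \frac{1431}{11 u}$ ($J{\left(u \right)} = \frac{10}{u \left(17 - 6\right)} - \frac{131}{u} = \frac{10}{u 11} - \frac{131}{u} = \frac{10}{11 u} - \frac{131}{u} = - \frac{1431}{11 u}$)
$\sqrt{\left(-192768 - 234197\right) + J{\left(G \right)}} = \sqrt{\left(-192768 - 234197\right) - \frac{1431}{11 \cdot 315}} = \sqrt{\left(-192768 - 234197\right) - \frac{159}{385}} = \sqrt{-426965 - \frac{159}{385}} = \sqrt{- \frac{164381684}{385}} = \frac{2 i \sqrt{15821737085}}{385}$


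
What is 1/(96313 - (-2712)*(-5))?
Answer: 1/82753 ≈ 1.2084e-5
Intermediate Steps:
1/(96313 - (-2712)*(-5)) = 1/(96313 - 678*20) = 1/(96313 - 13560) = 1/82753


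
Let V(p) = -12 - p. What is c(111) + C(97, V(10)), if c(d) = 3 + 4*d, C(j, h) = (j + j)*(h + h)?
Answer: -8089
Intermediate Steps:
C(j, h) = 4*h*j (C(j, h) = (2*j)*(2*h) = 4*h*j)
c(111) + C(97, V(10)) = (3 + 4*111) + 4*(-12 - 1*10)*97 = (3 + 444) + 4*(-12 - 10)*97 = 447 + 4*(-22)*97 = 447 - 8536 = -8089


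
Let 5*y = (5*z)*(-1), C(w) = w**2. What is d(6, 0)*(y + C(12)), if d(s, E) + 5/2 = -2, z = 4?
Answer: -630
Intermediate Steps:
d(s, E) = -9/2 (d(s, E) = -5/2 - 2 = -9/2)
y = -4 (y = ((5*4)*(-1))/5 = (20*(-1))/5 = (1/5)*(-20) = -4)
d(6, 0)*(y + C(12)) = -9*(-4 + 12**2)/2 = -9*(-4 + 144)/2 = -9/2*140 = -630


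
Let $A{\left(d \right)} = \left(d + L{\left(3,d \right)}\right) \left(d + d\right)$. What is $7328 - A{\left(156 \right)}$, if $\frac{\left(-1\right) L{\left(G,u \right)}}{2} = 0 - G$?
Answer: $-43216$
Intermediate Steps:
$L{\left(G,u \right)} = 2 G$ ($L{\left(G,u \right)} = - 2 \left(0 - G\right) = - 2 \left(- G\right) = 2 G$)
$A{\left(d \right)} = 2 d \left(6 + d\right)$ ($A{\left(d \right)} = \left(d + 2 \cdot 3\right) \left(d + d\right) = \left(d + 6\right) 2 d = \left(6 + d\right) 2 d = 2 d \left(6 + d\right)$)
$7328 - A{\left(156 \right)} = 7328 - 2 \cdot 156 \left(6 + 156\right) = 7328 - 2 \cdot 156 \cdot 162 = 7328 - 50544 = -43216$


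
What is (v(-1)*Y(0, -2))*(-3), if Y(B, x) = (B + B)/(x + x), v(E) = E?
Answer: 0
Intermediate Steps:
Y(B, x) = B/x (Y(B, x) = (2*B)/((2*x)) = (2*B)*(1/(2*x)) = B/x)
(v(-1)*Y(0, -2))*(-3) = -0/(-2)*(-3) = -0*(-1)/2*(-3) = -1*0*(-3) = 0*(-3) = 0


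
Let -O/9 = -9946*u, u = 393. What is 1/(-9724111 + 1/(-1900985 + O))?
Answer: -33278017/323599131167886 ≈ -1.0284e-7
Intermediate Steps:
O = 35179002 (O = -(-89514)*393 = -9*(-3908778) = 35179002)
1/(-9724111 + 1/(-1900985 + O)) = 1/(-9724111 + 1/(-1900985 + 35179002)) = 1/(-9724111 + 1/33278017) = 1/(-323599131167886/33278017) = -33278017/323599131167886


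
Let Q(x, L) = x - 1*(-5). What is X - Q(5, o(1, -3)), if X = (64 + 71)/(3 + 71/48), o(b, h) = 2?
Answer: 866/43 ≈ 20.140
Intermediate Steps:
X = 1296/43 (X = 135/(3 + 71*(1/48)) = 135/(3 + 71/48) = 135/(215/48) = 135*(48/215) = 1296/43 ≈ 30.140)
Q(x, L) = 5 + x (Q(x, L) = x + 5 = 5 + x)
X - Q(5, o(1, -3)) = 1296/43 - (5 + 5) = 1296/43 - 1*10 = 1296/43 - 10 = 866/43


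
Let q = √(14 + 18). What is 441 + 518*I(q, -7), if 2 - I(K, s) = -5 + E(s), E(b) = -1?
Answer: 4585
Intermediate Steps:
q = 4*√2 (q = √32 = 4*√2 ≈ 5.6569)
I(K, s) = 8 (I(K, s) = 2 - (-5 - 1) = 2 - 1*(-6) = 2 + 6 = 8)
441 + 518*I(q, -7) = 441 + 518*8 = 441 + 4144 = 4585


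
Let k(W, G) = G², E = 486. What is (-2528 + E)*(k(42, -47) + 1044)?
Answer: -6642626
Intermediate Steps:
(-2528 + E)*(k(42, -47) + 1044) = (-2528 + 486)*((-47)² + 1044) = -2042*(2209 + 1044) = -2042*3253 = -6642626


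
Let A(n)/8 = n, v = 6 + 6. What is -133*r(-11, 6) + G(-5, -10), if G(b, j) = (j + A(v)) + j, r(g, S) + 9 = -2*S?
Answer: 2869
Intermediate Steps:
v = 12
A(n) = 8*n
r(g, S) = -9 - 2*S
G(b, j) = 96 + 2*j (G(b, j) = (j + 8*12) + j = (j + 96) + j = (96 + j) + j = 96 + 2*j)
-133*r(-11, 6) + G(-5, -10) = -133*(-9 - 2*6) + (96 + 2*(-10)) = -133*(-9 - 12) + (96 - 20) = -133*(-21) + 76 = 2793 + 76 = 2869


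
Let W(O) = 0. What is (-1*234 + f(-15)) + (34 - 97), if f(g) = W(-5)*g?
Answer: -297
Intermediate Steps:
f(g) = 0 (f(g) = 0*g = 0)
(-1*234 + f(-15)) + (34 - 97) = (-1*234 + 0) + (34 - 97) = (-234 + 0) - 63 = -234 - 63 = -297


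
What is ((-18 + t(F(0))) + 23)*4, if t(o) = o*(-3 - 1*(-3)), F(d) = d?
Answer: 20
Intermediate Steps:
t(o) = 0 (t(o) = o*(-3 + 3) = o*0 = 0)
((-18 + t(F(0))) + 23)*4 = ((-18 + 0) + 23)*4 = (-18 + 23)*4 = 5*4 = 20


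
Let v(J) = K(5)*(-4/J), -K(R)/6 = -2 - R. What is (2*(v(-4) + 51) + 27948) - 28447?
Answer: -313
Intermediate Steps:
K(R) = 12 + 6*R (K(R) = -6*(-2 - R) = 12 + 6*R)
v(J) = -168/J (v(J) = (12 + 6*5)*(-4/J) = (12 + 30)*(-4/J) = 42*(-4/J) = -168/J)
(2*(v(-4) + 51) + 27948) - 28447 = (2*(-168/(-4) + 51) + 27948) - 28447 = (2*(-168*(-¼) + 51) + 27948) - 28447 = (2*(42 + 51) + 27948) - 28447 = (2*93 + 27948) - 28447 = (186 + 27948) - 28447 = 28134 - 28447 = -313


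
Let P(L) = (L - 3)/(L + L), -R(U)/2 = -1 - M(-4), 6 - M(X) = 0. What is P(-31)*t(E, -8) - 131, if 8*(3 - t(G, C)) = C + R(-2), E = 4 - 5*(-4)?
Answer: -16091/124 ≈ -129.77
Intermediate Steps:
M(X) = 6 (M(X) = 6 - 1*0 = 6 + 0 = 6)
R(U) = 14 (R(U) = -2*(-1 - 1*6) = -2*(-1 - 6) = -2*(-7) = 14)
E = 24 (E = 4 + 20 = 24)
t(G, C) = 5/4 - C/8 (t(G, C) = 3 - (C + 14)/8 = 3 - (14 + C)/8 = 3 + (-7/4 - C/8) = 5/4 - C/8)
P(L) = (-3 + L)/(2*L) (P(L) = (-3 + L)/((2*L)) = (-3 + L)*(1/(2*L)) = (-3 + L)/(2*L))
P(-31)*t(E, -8) - 131 = ((½)*(-3 - 31)/(-31))*(5/4 - ⅛*(-8)) - 131 = ((½)*(-1/31)*(-34))*(5/4 + 1) - 131 = (17/31)*(9/4) - 131 = 153/124 - 131 = -16091/124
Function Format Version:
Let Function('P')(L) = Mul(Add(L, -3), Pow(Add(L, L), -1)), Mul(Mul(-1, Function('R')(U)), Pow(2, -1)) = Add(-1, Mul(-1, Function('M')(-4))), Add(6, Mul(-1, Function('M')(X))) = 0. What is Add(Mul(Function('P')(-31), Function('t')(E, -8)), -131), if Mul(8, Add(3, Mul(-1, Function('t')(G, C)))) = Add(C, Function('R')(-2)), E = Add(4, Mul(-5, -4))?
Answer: Rational(-16091, 124) ≈ -129.77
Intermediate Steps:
Function('M')(X) = 6 (Function('M')(X) = Add(6, Mul(-1, 0)) = Add(6, 0) = 6)
Function('R')(U) = 14 (Function('R')(U) = Mul(-2, Add(-1, Mul(-1, 6))) = Mul(-2, Add(-1, -6)) = Mul(-2, -7) = 14)
E = 24 (E = Add(4, 20) = 24)
Function('t')(G, C) = Add(Rational(5, 4), Mul(Rational(-1, 8), C)) (Function('t')(G, C) = Add(3, Mul(Rational(-1, 8), Add(C, 14))) = Add(3, Mul(Rational(-1, 8), Add(14, C))) = Add(3, Add(Rational(-7, 4), Mul(Rational(-1, 8), C))) = Add(Rational(5, 4), Mul(Rational(-1, 8), C)))
Function('P')(L) = Mul(Rational(1, 2), Pow(L, -1), Add(-3, L)) (Function('P')(L) = Mul(Add(-3, L), Pow(Mul(2, L), -1)) = Mul(Add(-3, L), Mul(Rational(1, 2), Pow(L, -1))) = Mul(Rational(1, 2), Pow(L, -1), Add(-3, L)))
Add(Mul(Function('P')(-31), Function('t')(E, -8)), -131) = Add(Mul(Mul(Rational(1, 2), Pow(-31, -1), Add(-3, -31)), Add(Rational(5, 4), Mul(Rational(-1, 8), -8))), -131) = Add(Mul(Mul(Rational(1, 2), Rational(-1, 31), -34), Add(Rational(5, 4), 1)), -131) = Add(Mul(Rational(17, 31), Rational(9, 4)), -131) = Add(Rational(153, 124), -131) = Rational(-16091, 124)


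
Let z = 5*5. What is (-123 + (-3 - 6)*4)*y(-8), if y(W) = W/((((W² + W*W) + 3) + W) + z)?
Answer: 318/37 ≈ 8.5946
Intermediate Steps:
z = 25
y(W) = W/(28 + W + 2*W²) (y(W) = W/((((W² + W*W) + 3) + W) + 25) = W/((((W² + W²) + 3) + W) + 25) = W/(((2*W² + 3) + W) + 25) = W/(((3 + 2*W²) + W) + 25) = W/((3 + W + 2*W²) + 25) = W/(28 + W + 2*W²))
(-123 + (-3 - 6)*4)*y(-8) = (-123 + (-3 - 6)*4)*(-8/(28 - 8 + 2*(-8)²)) = (-123 - 9*4)*(-8/(28 - 8 + 2*64)) = (-123 - 36)*(-8/(28 - 8 + 128)) = -(-1272)/148 = -159*(-2/37) = 318/37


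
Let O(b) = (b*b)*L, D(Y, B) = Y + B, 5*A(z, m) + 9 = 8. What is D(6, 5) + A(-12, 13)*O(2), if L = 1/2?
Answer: 53/5 ≈ 10.600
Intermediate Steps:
A(z, m) = -⅕ (A(z, m) = -9/5 + (⅕)*8 = -9/5 + 8/5 = -⅕)
L = ½ ≈ 0.50000
D(Y, B) = B + Y
O(b) = b²/2 (O(b) = (b*b)*(½) = b²*(½) = b²/2)
D(6, 5) + A(-12, 13)*O(2) = (5 + 6) - 2²/10 = 11 - 4/10 = 11 - ⅕*2 = 11 - ⅖ = 53/5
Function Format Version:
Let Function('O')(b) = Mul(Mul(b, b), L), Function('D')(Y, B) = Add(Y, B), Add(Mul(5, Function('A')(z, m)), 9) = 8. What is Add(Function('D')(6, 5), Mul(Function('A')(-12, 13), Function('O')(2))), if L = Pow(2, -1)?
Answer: Rational(53, 5) ≈ 10.600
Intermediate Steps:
Function('A')(z, m) = Rational(-1, 5) (Function('A')(z, m) = Add(Rational(-9, 5), Mul(Rational(1, 5), 8)) = Add(Rational(-9, 5), Rational(8, 5)) = Rational(-1, 5))
L = Rational(1, 2) ≈ 0.50000
Function('D')(Y, B) = Add(B, Y)
Function('O')(b) = Mul(Rational(1, 2), Pow(b, 2)) (Function('O')(b) = Mul(Mul(b, b), Rational(1, 2)) = Mul(Pow(b, 2), Rational(1, 2)) = Mul(Rational(1, 2), Pow(b, 2)))
Add(Function('D')(6, 5), Mul(Function('A')(-12, 13), Function('O')(2))) = Add(Add(5, 6), Mul(Rational(-1, 5), Mul(Rational(1, 2), Pow(2, 2)))) = Add(11, Mul(Rational(-1, 5), Mul(Rational(1, 2), 4))) = Add(11, Mul(Rational(-1, 5), 2)) = Add(11, Rational(-2, 5)) = Rational(53, 5)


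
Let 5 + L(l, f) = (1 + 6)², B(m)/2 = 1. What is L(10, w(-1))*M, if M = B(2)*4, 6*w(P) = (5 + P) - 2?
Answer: 352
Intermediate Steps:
w(P) = ½ + P/6 (w(P) = ((5 + P) - 2)/6 = (3 + P)/6 = ½ + P/6)
B(m) = 2 (B(m) = 2*1 = 2)
L(l, f) = 44 (L(l, f) = -5 + (1 + 6)² = -5 + 7² = -5 + 49 = 44)
M = 8 (M = 2*4 = 8)
L(10, w(-1))*M = 44*8 = 352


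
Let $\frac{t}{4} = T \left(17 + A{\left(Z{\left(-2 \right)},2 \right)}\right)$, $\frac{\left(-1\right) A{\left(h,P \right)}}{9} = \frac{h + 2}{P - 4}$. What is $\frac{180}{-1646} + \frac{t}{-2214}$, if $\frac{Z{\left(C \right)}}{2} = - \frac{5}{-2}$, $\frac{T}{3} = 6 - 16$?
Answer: $\frac{765100}{303687} \approx 2.5194$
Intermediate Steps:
$T = -30$ ($T = 3 \left(6 - 16\right) = 3 \left(-10\right) = -30$)
$Z{\left(C \right)} = 5$ ($Z{\left(C \right)} = 2 \left(- \frac{5}{-2}\right) = 2 \left(\left(-5\right) \left(- \frac{1}{2}\right)\right) = 2 \cdot \frac{5}{2} = 5$)
$A{\left(h,P \right)} = - \frac{9 \left(2 + h\right)}{-4 + P}$ ($A{\left(h,P \right)} = - 9 \frac{h + 2}{P - 4} = - 9 \frac{2 + h}{-4 + P} = - \frac{9 \left(2 + h\right)}{-4 + P}$)
$t = -5820$ ($t = 4 \left(- 30 \left(17 + \frac{9 \left(-2 - 5\right)}{-4 + 2}\right)\right) = 4 \left(- 30 \left(17 + \frac{9 \left(-2 - 5\right)}{-2}\right)\right) = 4 \left(- 30 \left(17 + 9 \left(- \frac{1}{2}\right) \left(-7\right)\right)\right) = 4 \left(- 30 \left(17 + \frac{63}{2}\right)\right) = 4 \left(\left(-30\right) \frac{97}{2}\right) = 4 \left(-1455\right) = -5820$)
$\frac{180}{-1646} + \frac{t}{-2214} = \frac{180}{-1646} - \frac{5820}{-2214} = 180 \left(- \frac{1}{1646}\right) - - \frac{970}{369} = - \frac{90}{823} + \frac{970}{369} = \frac{765100}{303687}$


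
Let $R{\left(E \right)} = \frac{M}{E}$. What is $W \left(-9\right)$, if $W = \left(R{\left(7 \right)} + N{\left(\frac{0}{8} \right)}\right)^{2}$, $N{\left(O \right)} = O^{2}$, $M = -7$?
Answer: $-9$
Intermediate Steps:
$R{\left(E \right)} = - \frac{7}{E}$
$W = 1$ ($W = \left(- \frac{7}{7} + \left(\frac{0}{8}\right)^{2}\right)^{2} = \left(\left(-7\right) \frac{1}{7} + \left(0 \cdot \frac{1}{8}\right)^{2}\right)^{2} = \left(-1 + 0^{2}\right)^{2} = \left(-1 + 0\right)^{2} = \left(-1\right)^{2} = 1$)
$W \left(-9\right) = 1 \left(-9\right) = -9$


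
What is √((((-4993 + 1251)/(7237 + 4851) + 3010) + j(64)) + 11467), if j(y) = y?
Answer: √132792622763/3022 ≈ 120.58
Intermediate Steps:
√((((-4993 + 1251)/(7237 + 4851) + 3010) + j(64)) + 11467) = √((((-4993 + 1251)/(7237 + 4851) + 3010) + 64) + 11467) = √(((-3742/12088 + 3010) + 64) + 11467) = √(((-3742*1/12088 + 3010) + 64) + 11467) = √(((-1871/6044 + 3010) + 64) + 11467) = √((18190569/6044 + 64) + 11467) = √(18577385/6044 + 11467) = √(87883933/6044) = √132792622763/3022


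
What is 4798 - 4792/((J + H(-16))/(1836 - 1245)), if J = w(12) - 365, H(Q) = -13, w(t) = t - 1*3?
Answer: 1534178/123 ≈ 12473.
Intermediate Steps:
w(t) = -3 + t (w(t) = t - 3 = -3 + t)
J = -356 (J = (-3 + 12) - 365 = 9 - 365 = -356)
4798 - 4792/((J + H(-16))/(1836 - 1245)) = 4798 - 4792/((-356 - 13)/(1836 - 1245)) = 4798 - 4792/((-369/591)) = 4798 - 4792/((-369*1/591)) = 4798 - 4792/(-123/197) = 4798 - 4792*(-197)/123 = 4798 - 1*(-944024/123) = 4798 + 944024/123 = 1534178/123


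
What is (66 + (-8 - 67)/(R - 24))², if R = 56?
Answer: 4149369/1024 ≈ 4052.1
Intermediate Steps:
(66 + (-8 - 67)/(R - 24))² = (66 + (-8 - 67)/(56 - 24))² = (66 - 75/32)² = (2037/32)² = 4149369/1024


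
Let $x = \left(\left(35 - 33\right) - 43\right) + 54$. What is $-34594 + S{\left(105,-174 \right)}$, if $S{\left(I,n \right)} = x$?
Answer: $-34581$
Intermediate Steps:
$x = 13$ ($x = \left(\left(35 - 33\right) - 43\right) + 54 = \left(2 - 43\right) + 54 = -41 + 54 = 13$)
$S{\left(I,n \right)} = 13$
$-34594 + S{\left(105,-174 \right)} = -34594 + 13 = -34581$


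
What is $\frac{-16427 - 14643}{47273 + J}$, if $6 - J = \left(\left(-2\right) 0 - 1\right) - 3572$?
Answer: $- \frac{15535}{25426} \approx -0.61099$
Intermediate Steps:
$J = 3579$ ($J = 6 - \left(\left(\left(-2\right) 0 - 1\right) - 3572\right) = 6 - \left(\left(0 - 1\right) - 3572\right) = 6 - \left(-1 - 3572\right) = 6 - -3573 = 6 + 3573 = 3579$)
$\frac{-16427 - 14643}{47273 + J} = \frac{-16427 - 14643}{47273 + 3579} = - \frac{31070}{50852} = \left(-31070\right) \frac{1}{50852} = - \frac{15535}{25426}$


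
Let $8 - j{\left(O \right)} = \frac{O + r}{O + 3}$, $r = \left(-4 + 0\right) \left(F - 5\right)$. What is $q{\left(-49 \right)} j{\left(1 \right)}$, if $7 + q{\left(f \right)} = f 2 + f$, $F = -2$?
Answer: $- \frac{231}{2} \approx -115.5$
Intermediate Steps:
$r = 28$ ($r = \left(-4 + 0\right) \left(-2 - 5\right) = \left(-4\right) \left(-7\right) = 28$)
$q{\left(f \right)} = -7 + 3 f$ ($q{\left(f \right)} = -7 + \left(f 2 + f\right) = -7 + \left(2 f + f\right) = -7 + 3 f$)
$j{\left(O \right)} = 8 - \frac{28 + O}{3 + O}$ ($j{\left(O \right)} = 8 - \frac{O + 28}{O + 3} = 8 - \frac{28 + O}{3 + O}$)
$q{\left(-49 \right)} j{\left(1 \right)} = \left(-7 + 3 \left(-49\right)\right) \frac{-4 + 7 \cdot 1}{3 + 1} = \left(-7 - 147\right) \frac{-4 + 7}{4} = - 154 \cdot \frac{1}{4} \cdot 3 = \left(-154\right) \frac{3}{4} = - \frac{231}{2}$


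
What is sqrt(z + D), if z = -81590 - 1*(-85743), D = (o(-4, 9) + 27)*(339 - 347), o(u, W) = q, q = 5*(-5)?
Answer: sqrt(4137) ≈ 64.319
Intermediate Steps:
q = -25
o(u, W) = -25
D = -16 (D = (-25 + 27)*(339 - 347) = 2*(-8) = -16)
z = 4153 (z = -81590 + 85743 = 4153)
sqrt(z + D) = sqrt(4153 - 16) = sqrt(4137)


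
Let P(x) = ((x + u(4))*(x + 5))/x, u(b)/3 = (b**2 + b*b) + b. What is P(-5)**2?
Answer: 0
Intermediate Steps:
u(b) = 3*b + 6*b**2 (u(b) = 3*((b**2 + b*b) + b) = 3*((b**2 + b**2) + b) = 3*(2*b**2 + b) = 3*(b + 2*b**2) = 3*b + 6*b**2)
P(x) = (5 + x)*(108 + x)/x (P(x) = ((x + 3*4*(1 + 2*4))*(x + 5))/x = ((x + 3*4*(1 + 8))*(5 + x))/x = ((x + 3*4*9)*(5 + x))/x = ((x + 108)*(5 + x))/x = ((108 + x)*(5 + x))/x = ((5 + x)*(108 + x))/x = (5 + x)*(108 + x)/x)
P(-5)**2 = (113 - 5 + 540/(-5))**2 = (113 - 5 + 540*(-1/5))**2 = (113 - 5 - 108)**2 = 0**2 = 0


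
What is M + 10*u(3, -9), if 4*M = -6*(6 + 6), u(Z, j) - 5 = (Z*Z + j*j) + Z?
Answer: 962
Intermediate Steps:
u(Z, j) = 5 + Z + Z**2 + j**2 (u(Z, j) = 5 + ((Z*Z + j*j) + Z) = 5 + ((Z**2 + j**2) + Z) = 5 + (Z + Z**2 + j**2) = 5 + Z + Z**2 + j**2)
M = -18 (M = (-6*(6 + 6))/4 = (-6*12)/4 = (1/4)*(-72) = -18)
M + 10*u(3, -9) = -18 + 10*(5 + 3 + 3**2 + (-9)**2) = -18 + 10*(5 + 3 + 9 + 81) = -18 + 10*98 = -18 + 980 = 962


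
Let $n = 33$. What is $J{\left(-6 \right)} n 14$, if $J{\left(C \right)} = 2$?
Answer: $924$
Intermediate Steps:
$J{\left(-6 \right)} n 14 = 2 \cdot 33 \cdot 14 = 66 \cdot 14 = 924$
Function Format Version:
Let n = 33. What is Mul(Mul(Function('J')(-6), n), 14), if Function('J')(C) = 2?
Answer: 924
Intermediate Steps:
Mul(Mul(Function('J')(-6), n), 14) = Mul(Mul(2, 33), 14) = Mul(66, 14) = 924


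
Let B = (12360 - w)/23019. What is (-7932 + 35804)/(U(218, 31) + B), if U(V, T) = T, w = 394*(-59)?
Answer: 641585568/749195 ≈ 856.37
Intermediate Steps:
w = -23246
B = 35606/23019 (B = (12360 - 1*(-23246))/23019 = (12360 + 23246)*(1/23019) = 35606*(1/23019) = 35606/23019 ≈ 1.5468)
(-7932 + 35804)/(U(218, 31) + B) = (-7932 + 35804)/(31 + 35606/23019) = 27872/(749195/23019) = 27872*(23019/749195) = 641585568/749195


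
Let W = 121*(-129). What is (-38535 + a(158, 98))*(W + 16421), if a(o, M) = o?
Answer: -31162124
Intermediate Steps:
W = -15609
(-38535 + a(158, 98))*(W + 16421) = (-38535 + 158)*(-15609 + 16421) = -38377*812 = -31162124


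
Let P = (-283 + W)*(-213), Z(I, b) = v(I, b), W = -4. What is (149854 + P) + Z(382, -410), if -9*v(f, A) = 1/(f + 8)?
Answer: 740557349/3510 ≈ 2.1099e+5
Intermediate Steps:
v(f, A) = -1/(9*(8 + f)) (v(f, A) = -1/(9*(f + 8)) = -1/(9*(8 + f)))
Z(I, b) = -1/(72 + 9*I)
P = 61131 (P = (-283 - 4)*(-213) = -287*(-213) = 61131)
(149854 + P) + Z(382, -410) = (149854 + 61131) - 1/(72 + 9*382) = 210985 - 1/(72 + 3438) = 210985 - 1/3510 = 740557349/3510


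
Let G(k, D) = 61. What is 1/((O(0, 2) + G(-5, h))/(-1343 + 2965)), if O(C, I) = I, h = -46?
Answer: 1622/63 ≈ 25.746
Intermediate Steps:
1/((O(0, 2) + G(-5, h))/(-1343 + 2965)) = 1/((2 + 61)/(-1343 + 2965)) = 1/(63/1622) = 1622/63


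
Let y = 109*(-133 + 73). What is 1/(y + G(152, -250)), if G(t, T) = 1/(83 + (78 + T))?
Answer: -89/582061 ≈ -0.00015291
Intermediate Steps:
G(t, T) = 1/(161 + T)
y = -6540 (y = 109*(-60) = -6540)
1/(y + G(152, -250)) = 1/(-6540 + 1/(161 - 250)) = 1/(-6540 + 1/(-89)) = 1/(-6540 - 1/89) = 1/(-582061/89) = -89/582061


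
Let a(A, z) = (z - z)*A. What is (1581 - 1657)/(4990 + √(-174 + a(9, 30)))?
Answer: -189620/12450137 + 38*I*√174/12450137 ≈ -0.01523 + 4.0261e-5*I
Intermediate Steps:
a(A, z) = 0 (a(A, z) = 0*A = 0)
(1581 - 1657)/(4990 + √(-174 + a(9, 30))) = (1581 - 1657)/(4990 + √(-174 + 0)) = -76/(4990 + √(-174)) = -76/(4990 + I*√174)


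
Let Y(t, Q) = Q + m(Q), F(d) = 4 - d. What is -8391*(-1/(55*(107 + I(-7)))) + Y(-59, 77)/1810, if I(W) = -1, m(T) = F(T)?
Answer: 1521103/1055230 ≈ 1.4415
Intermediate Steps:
m(T) = 4 - T
Y(t, Q) = 4 (Y(t, Q) = Q + (4 - Q) = 4)
-8391*(-1/(55*(107 + I(-7)))) + Y(-59, 77)/1810 = -8391*(-1/(55*(107 - 1))) + 4/1810 = -8391/((-55*106)) + 4*(1/1810) = -8391/(-5830) + 2/905 = -8391*(-1/5830) + 2/905 = 8391/5830 + 2/905 = 1521103/1055230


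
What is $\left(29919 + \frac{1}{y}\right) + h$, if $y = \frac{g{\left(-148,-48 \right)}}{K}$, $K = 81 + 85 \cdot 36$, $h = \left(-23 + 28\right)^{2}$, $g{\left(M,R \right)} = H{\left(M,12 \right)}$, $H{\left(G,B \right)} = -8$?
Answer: $\frac{236411}{8} \approx 29551.0$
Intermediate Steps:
$g{\left(M,R \right)} = -8$
$h = 25$ ($h = 5^{2} = 25$)
$K = 3141$ ($K = 81 + 3060 = 3141$)
$y = - \frac{8}{3141} \approx -0.002547$
$\left(29919 + \frac{1}{y}\right) + h = \left(29919 + \frac{1}{- \frac{8}{3141}}\right) + 25 = \left(29919 - \frac{3141}{8}\right) + 25 = \frac{236211}{8} + 25 = \frac{236411}{8}$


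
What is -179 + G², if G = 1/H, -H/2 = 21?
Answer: -315755/1764 ≈ -179.00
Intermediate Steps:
H = -42 (H = -2*21 = -42)
G = -1/42 (G = 1/(-42) = -1/42 ≈ -0.023810)
-179 + G² = -179 + (-1/42)² = -179 + 1/1764 = -315755/1764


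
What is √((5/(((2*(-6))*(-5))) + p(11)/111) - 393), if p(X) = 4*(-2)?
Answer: I*√19368057/222 ≈ 19.824*I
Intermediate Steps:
p(X) = -8
√((5/(((2*(-6))*(-5))) + p(11)/111) - 393) = √((5/(((2*(-6))*(-5))) - 8/111) - 393) = √((5/((-12*(-5))) - 8*1/111) - 393) = √((5/60 - 8/111) - 393) = √((5*(1/60) - 8/111) - 393) = √((1/12 - 8/111) - 393) = √(5/444 - 393) = √(-174487/444) = I*√19368057/222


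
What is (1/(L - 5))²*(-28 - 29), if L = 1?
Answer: -57/16 ≈ -3.5625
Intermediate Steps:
(1/(L - 5))²*(-28 - 29) = (1/(1 - 5))²*(-28 - 29) = (1/(-4))²*(-57) = (-¼)²*(-57) = (1/16)*(-57) = -57/16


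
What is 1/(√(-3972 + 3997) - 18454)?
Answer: -1/18449 ≈ -5.4203e-5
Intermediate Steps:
1/(√(-3972 + 3997) - 18454) = 1/(√25 - 18454) = 1/(5 - 18454) = 1/(-18449) = -1/18449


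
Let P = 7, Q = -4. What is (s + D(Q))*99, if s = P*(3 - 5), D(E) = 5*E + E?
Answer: -3762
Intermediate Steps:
D(E) = 6*E
s = -14 (s = 7*(3 - 5) = 7*(-2) = -14)
(s + D(Q))*99 = (-14 + 6*(-4))*99 = (-14 - 24)*99 = -38*99 = -3762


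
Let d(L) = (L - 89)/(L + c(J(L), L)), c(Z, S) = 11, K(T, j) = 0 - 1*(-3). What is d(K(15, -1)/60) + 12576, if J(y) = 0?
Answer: 2777517/221 ≈ 12568.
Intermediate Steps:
K(T, j) = 3 (K(T, j) = 0 + 3 = 3)
d(L) = (-89 + L)/(11 + L) (d(L) = (L - 89)/(L + 11) = (-89 + L)/(11 + L))
d(K(15, -1)/60) + 12576 = (-89 + 3/60)/(11 + 3/60) + 12576 = (-89 + 3*(1/60))/(11 + 3*(1/60)) + 12576 = (-89 + 1/20)/(11 + 1/20) + 12576 = -1779/20/(221/20) + 12576 = (20/221)*(-1779/20) + 12576 = -1779/221 + 12576 = 2777517/221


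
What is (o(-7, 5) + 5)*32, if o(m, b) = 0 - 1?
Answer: 128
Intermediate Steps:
o(m, b) = -1
(o(-7, 5) + 5)*32 = (-1 + 5)*32 = 4*32 = 128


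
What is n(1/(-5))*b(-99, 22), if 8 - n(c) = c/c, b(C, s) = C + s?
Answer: -539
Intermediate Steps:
n(c) = 7 (n(c) = 8 - c/c = 8 - 1*1 = 8 - 1 = 7)
n(1/(-5))*b(-99, 22) = 7*(-99 + 22) = 7*(-77) = -539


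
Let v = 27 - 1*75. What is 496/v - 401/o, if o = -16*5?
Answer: -1277/240 ≈ -5.3208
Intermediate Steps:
v = -48 (v = 27 - 75 = -48)
o = -80
496/v - 401/o = 496/(-48) - 401/(-80) = 496*(-1/48) - 401*(-1/80) = -31/3 + 401/80 = -1277/240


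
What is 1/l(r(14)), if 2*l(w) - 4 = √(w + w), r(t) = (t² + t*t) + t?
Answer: -2/199 + √203/199 ≈ 0.061547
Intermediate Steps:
r(t) = t + 2*t² (r(t) = (t² + t²) + t = 2*t² + t = t + 2*t²)
l(w) = 2 + √2*√w/2 (l(w) = 2 + √(w + w)/2 = 2 + √(2*w)/2 = 2 + (√2*√w)/2 = 2 + √2*√w/2)
1/l(r(14)) = 1/(2 + √2*√(14*(1 + 2*14))/2) = 1/(2 + √2*√(14*(1 + 28))/2) = 1/(2 + √2*√(14*29)/2) = 1/(2 + √2*√406/2) = 1/(2 + √203)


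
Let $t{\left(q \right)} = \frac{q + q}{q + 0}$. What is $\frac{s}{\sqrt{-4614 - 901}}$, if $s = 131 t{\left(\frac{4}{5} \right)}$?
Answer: $- \frac{262 i \sqrt{5515}}{5515} \approx - 3.528 i$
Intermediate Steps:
$t{\left(q \right)} = 2$ ($t{\left(q \right)} = \frac{2 q}{q} = 2$)
$s = 262$ ($s = 131 \cdot 2 = 262$)
$\frac{s}{\sqrt{-4614 - 901}} = \frac{262}{\sqrt{-4614 - 901}} = \frac{262}{\sqrt{-5515}} = \frac{262}{i \sqrt{5515}} = 262 \left(- \frac{i \sqrt{5515}}{5515}\right) = - \frac{262 i \sqrt{5515}}{5515}$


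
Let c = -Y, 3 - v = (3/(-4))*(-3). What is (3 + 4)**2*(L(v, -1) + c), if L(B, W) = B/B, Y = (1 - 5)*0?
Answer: 49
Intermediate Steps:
v = 3/4 (v = 3 - 3/(-4)*(-3) = 3 - 3*(-1/4)*(-3) = 3 - (-3)*(-3)/4 = 3 - 1*9/4 = 3 - 9/4 = 3/4 ≈ 0.75000)
Y = 0 (Y = -4*0 = 0)
L(B, W) = 1
c = 0 (c = -1*0 = 0)
(3 + 4)**2*(L(v, -1) + c) = (3 + 4)**2*(1 + 0) = 7**2*1 = 49*1 = 49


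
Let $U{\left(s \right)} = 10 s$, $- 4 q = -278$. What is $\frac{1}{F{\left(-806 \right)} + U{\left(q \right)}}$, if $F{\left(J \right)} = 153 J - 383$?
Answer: $- \frac{1}{123006} \approx -8.1297 \cdot 10^{-6}$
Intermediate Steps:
$q = \frac{139}{2}$ ($q = \left(- \frac{1}{4}\right) \left(-278\right) = \frac{139}{2} \approx 69.5$)
$F{\left(J \right)} = -383 + 153 J$
$\frac{1}{F{\left(-806 \right)} + U{\left(q \right)}} = \frac{1}{\left(-383 + 153 \left(-806\right)\right) + 10 \cdot \frac{139}{2}} = \frac{1}{\left(-383 - 123318\right) + 695} = \frac{1}{-123701 + 695} = \frac{1}{-123006} = - \frac{1}{123006}$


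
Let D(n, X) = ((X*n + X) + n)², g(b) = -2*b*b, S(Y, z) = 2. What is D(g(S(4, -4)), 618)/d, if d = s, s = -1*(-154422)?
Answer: 9391778/77211 ≈ 121.64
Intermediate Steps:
s = 154422
g(b) = -2*b²
d = 154422
D(n, X) = (X + n + X*n)² (D(n, X) = ((X + X*n) + n)² = (X + n + X*n)²)
D(g(S(4, -4)), 618)/d = (618 - 2*2² + 618*(-2*2²))²/154422 = (618 - 2*4 + 618*(-2*4))²*(1/154422) = (618 - 8 + 618*(-8))²*(1/154422) = (618 - 8 - 4944)²*(1/154422) = (-4334)²*(1/154422) = 18783556*(1/154422) = 9391778/77211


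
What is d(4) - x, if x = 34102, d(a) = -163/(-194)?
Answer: -6615625/194 ≈ -34101.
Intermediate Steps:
d(a) = 163/194 (d(a) = -163*(-1/194) = 163/194)
d(4) - x = 163/194 - 1*34102 = 163/194 - 34102 = -6615625/194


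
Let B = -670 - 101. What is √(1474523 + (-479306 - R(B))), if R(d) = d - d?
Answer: √995217 ≈ 997.61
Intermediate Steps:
B = -771
R(d) = 0
√(1474523 + (-479306 - R(B))) = √(1474523 + (-479306 - 1*0)) = √(1474523 + (-479306 + 0)) = √(1474523 - 479306) = √995217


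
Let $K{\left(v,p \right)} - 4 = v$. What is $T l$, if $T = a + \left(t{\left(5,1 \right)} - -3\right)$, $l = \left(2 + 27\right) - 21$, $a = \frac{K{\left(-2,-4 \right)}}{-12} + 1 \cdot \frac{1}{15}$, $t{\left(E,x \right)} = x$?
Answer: $\frac{156}{5} \approx 31.2$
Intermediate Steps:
$K{\left(v,p \right)} = 4 + v$
$a = - \frac{1}{10}$ ($a = \frac{4 - 2}{-12} + 1 \cdot \frac{1}{15} = 2 \left(- \frac{1}{12}\right) + 1 \cdot \frac{1}{15} = - \frac{1}{6} + \frac{1}{15} = - \frac{1}{10} \approx -0.1$)
$l = 8$ ($l = 29 - 21 = 8$)
$T = \frac{39}{10}$ ($T = - \frac{1}{10} + \left(1 - -3\right) = - \frac{1}{10} + \left(1 + 3\right) = - \frac{1}{10} + 4 = \frac{39}{10} \approx 3.9$)
$T l = \frac{39}{10} \cdot 8 = \frac{156}{5}$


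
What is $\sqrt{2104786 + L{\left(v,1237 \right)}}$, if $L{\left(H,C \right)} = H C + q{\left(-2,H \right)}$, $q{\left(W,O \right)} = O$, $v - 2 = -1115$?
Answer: $2 \sqrt{181723} \approx 852.58$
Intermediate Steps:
$v = -1113$ ($v = 2 - 1115 = -1113$)
$L{\left(H,C \right)} = H + C H$ ($L{\left(H,C \right)} = H C + H = C H + H = H + C H$)
$\sqrt{2104786 + L{\left(v,1237 \right)}} = \sqrt{2104786 - 1113 \left(1 + 1237\right)} = \sqrt{2104786 - 1377894} = \sqrt{726892} = 2 \sqrt{181723}$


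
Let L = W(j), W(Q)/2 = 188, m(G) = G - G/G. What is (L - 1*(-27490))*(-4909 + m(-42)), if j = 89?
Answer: -137992432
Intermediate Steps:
m(G) = -1 + G (m(G) = G - 1*1 = G - 1 = -1 + G)
W(Q) = 376 (W(Q) = 2*188 = 376)
L = 376
(L - 1*(-27490))*(-4909 + m(-42)) = (376 - 1*(-27490))*(-4909 + (-1 - 42)) = (376 + 27490)*(-4909 - 43) = 27866*(-4952) = -137992432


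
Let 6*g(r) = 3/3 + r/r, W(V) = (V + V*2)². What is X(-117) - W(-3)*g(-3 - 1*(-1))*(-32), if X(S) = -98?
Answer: 766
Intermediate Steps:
W(V) = 9*V² (W(V) = (V + 2*V)² = (3*V)² = 9*V²)
g(r) = ⅓ (g(r) = (3/3 + r/r)/6 = (3*(⅓) + 1)/6 = (1 + 1)/6 = (⅙)*2 = ⅓)
X(-117) - W(-3)*g(-3 - 1*(-1))*(-32) = -98 - (9*(-3)²)*(⅓)*(-32) = -98 - (9*9)*(⅓)*(-32) = -98 - 81*(⅓)*(-32) = -98 - 27*(-32) = -98 - 1*(-864) = -98 + 864 = 766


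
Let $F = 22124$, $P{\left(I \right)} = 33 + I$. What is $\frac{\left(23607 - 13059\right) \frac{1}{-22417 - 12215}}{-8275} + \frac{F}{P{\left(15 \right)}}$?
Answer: $\frac{22014902783}{47763300} \approx 460.92$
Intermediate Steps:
$\frac{\left(23607 - 13059\right) \frac{1}{-22417 - 12215}}{-8275} + \frac{F}{P{\left(15 \right)}} = \frac{\left(23607 - 13059\right) \frac{1}{-22417 - 12215}}{-8275} + \frac{22124}{33 + 15} = \frac{10548}{-34632} \left(- \frac{1}{8275}\right) + \frac{22124}{48} = 10548 \left(- \frac{1}{34632}\right) \left(- \frac{1}{8275}\right) + 22124 \cdot \frac{1}{48} = \left(- \frac{293}{962}\right) \left(- \frac{1}{8275}\right) + \frac{5531}{12} = \frac{293}{7960550} + \frac{5531}{12} = \frac{22014902783}{47763300}$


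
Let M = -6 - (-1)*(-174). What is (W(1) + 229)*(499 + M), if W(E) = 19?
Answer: 79112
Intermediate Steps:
M = -180 (M = -6 - 1*174 = -6 - 174 = -180)
(W(1) + 229)*(499 + M) = (19 + 229)*(499 - 180) = 248*319 = 79112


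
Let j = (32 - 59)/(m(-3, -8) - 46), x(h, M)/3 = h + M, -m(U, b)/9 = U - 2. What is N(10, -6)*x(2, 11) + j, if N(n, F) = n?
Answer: 417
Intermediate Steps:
m(U, b) = 18 - 9*U (m(U, b) = -9*(U - 2) = -9*(-2 + U) = 18 - 9*U)
x(h, M) = 3*M + 3*h (x(h, M) = 3*(h + M) = 3*(M + h) = 3*M + 3*h)
j = 27 (j = (32 - 59)/((18 - 9*(-3)) - 46) = -27/((18 + 27) - 46) = -27/(45 - 46) = -27/(-1) = -27*(-1) = 27)
N(10, -6)*x(2, 11) + j = 10*(3*11 + 3*2) + 27 = 10*(33 + 6) + 27 = 10*39 + 27 = 390 + 27 = 417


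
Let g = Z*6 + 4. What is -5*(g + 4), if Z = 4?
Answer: -160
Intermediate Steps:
g = 28 (g = 4*6 + 4 = 24 + 4 = 28)
-5*(g + 4) = -5*(28 + 4) = -5*32 = -160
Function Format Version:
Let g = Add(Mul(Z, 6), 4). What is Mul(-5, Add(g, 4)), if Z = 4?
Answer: -160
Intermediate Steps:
g = 28 (g = Add(Mul(4, 6), 4) = Add(24, 4) = 28)
Mul(-5, Add(g, 4)) = Mul(-5, Add(28, 4)) = Mul(-5, 32) = -160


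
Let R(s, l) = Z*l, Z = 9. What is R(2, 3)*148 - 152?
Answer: 3844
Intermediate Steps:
R(s, l) = 9*l
R(2, 3)*148 - 152 = (9*3)*148 - 152 = 27*148 - 152 = 3996 - 152 = 3844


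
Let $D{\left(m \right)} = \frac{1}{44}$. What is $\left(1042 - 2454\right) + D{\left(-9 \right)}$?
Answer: $- \frac{62127}{44} \approx -1412.0$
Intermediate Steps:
$D{\left(m \right)} = \frac{1}{44}$
$\left(1042 - 2454\right) + D{\left(-9 \right)} = \left(1042 - 2454\right) + \frac{1}{44} = -1412 + \frac{1}{44} = - \frac{62127}{44}$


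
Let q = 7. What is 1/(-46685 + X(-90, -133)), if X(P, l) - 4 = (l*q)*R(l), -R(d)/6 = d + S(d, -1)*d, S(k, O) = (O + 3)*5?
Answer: -1/8218999 ≈ -1.2167e-7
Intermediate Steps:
S(k, O) = 15 + 5*O (S(k, O) = (3 + O)*5 = 15 + 5*O)
R(d) = -66*d (R(d) = -6*(d + (15 + 5*(-1))*d) = -6*(d + (15 - 5)*d) = -6*(d + 10*d) = -66*d)
X(P, l) = 4 - 462*l² (X(P, l) = 4 + (l*7)*(-66*l) = 4 + (7*l)*(-66*l) = 4 - 462*l²)
1/(-46685 + X(-90, -133)) = 1/(-46685 + (4 - 462*(-133)²)) = 1/(-46685 + (4 - 462*17689)) = 1/(-46685 + (4 - 8172318)) = 1/(-46685 - 8172314) = 1/(-8218999) = -1/8218999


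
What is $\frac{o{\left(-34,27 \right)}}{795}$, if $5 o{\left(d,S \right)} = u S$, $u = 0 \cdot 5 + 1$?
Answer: $\frac{9}{1325} \approx 0.0067925$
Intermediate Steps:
$u = 1$ ($u = 0 + 1 = 1$)
$o{\left(d,S \right)} = \frac{S}{5}$ ($o{\left(d,S \right)} = \frac{1 S}{5} = \frac{S}{5}$)
$\frac{o{\left(-34,27 \right)}}{795} = \frac{\frac{1}{5} \cdot 27}{795} = \frac{27}{5} \cdot \frac{1}{795} = \frac{9}{1325}$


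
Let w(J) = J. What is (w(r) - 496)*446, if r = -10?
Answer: -225676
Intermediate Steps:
(w(r) - 496)*446 = (-10 - 496)*446 = -506*446 = -225676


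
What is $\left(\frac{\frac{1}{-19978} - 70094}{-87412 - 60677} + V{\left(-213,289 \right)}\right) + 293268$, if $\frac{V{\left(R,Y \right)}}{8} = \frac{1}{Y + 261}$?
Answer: $\frac{79533784511888381}{271197853850} \approx 2.9327 \cdot 10^{5}$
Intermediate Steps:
$V{\left(R,Y \right)} = \frac{8}{261 + Y}$ ($V{\left(R,Y \right)} = \frac{8}{Y + 261} = \frac{8}{261 + Y}$)
$\left(\frac{\frac{1}{-19978} - 70094}{-87412 - 60677} + V{\left(-213,289 \right)}\right) + 293268 = \left(\frac{\frac{1}{-19978} - 70094}{-87412 - 60677} + \frac{8}{261 + 289}\right) + 293268 = \left(\frac{- \frac{1}{19978} - 70094}{-148089} + \frac{8}{550}\right) + 293268 = \left(\left(- \frac{1400337933}{19978}\right) \left(- \frac{1}{148089}\right) + 8 \cdot \frac{1}{550}\right) + 293268 = \left(\frac{466779311}{986174014} + \frac{4}{275}\right) + 293268 = \frac{132309006581}{271197853850} + 293268 = \frac{79533784511888381}{271197853850}$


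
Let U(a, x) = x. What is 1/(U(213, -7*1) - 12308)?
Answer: -1/12315 ≈ -8.1202e-5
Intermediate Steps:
1/(U(213, -7*1) - 12308) = 1/(-7*1 - 12308) = 1/(-7 - 12308) = 1/(-12315) = -1/12315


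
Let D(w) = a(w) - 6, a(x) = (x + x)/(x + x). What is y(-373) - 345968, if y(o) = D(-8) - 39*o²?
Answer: -5772004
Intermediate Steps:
a(x) = 1 (a(x) = (2*x)/((2*x)) = (2*x)*(1/(2*x)) = 1)
D(w) = -5 (D(w) = 1 - 6 = -5)
y(o) = -5 - 39*o²
y(-373) - 345968 = (-5 - 39*(-373)²) - 345968 = (-5 - 39*139129) - 345968 = (-5 - 5426031) - 345968 = -5426036 - 345968 = -5772004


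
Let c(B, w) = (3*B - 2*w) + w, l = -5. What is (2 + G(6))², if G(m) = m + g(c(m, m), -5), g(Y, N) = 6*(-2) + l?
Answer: 81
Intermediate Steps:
c(B, w) = -w + 3*B (c(B, w) = (-2*w + 3*B) + w = -w + 3*B)
g(Y, N) = -17 (g(Y, N) = 6*(-2) - 5 = -12 - 5 = -17)
G(m) = -17 + m (G(m) = m - 17 = -17 + m)
(2 + G(6))² = (2 + (-17 + 6))² = (2 - 11)² = (-9)² = 81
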